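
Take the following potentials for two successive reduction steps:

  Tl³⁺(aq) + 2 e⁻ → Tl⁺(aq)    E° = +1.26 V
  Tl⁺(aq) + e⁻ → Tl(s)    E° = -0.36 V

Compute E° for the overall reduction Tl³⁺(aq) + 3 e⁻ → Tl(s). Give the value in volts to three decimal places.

Adding the free-energy changes (−nFE°) of the two steps gives −n₃FE°₃ = −n₁FE°₁ − n₂FE°₂.
E°₃ = (2×+1.26 + 1×-0.36) / 3 = (+2.160) / 3 = +0.720 V.

+0.720 V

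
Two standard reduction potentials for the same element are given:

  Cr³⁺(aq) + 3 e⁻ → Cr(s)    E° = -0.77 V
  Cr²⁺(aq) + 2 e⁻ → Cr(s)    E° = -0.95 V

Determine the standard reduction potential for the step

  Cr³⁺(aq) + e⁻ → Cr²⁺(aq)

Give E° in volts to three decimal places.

-0.410 V

Sequential free energies add, so n₃E°₃ = n₁E°₁ + n₂E°₂.
With n₃ = 3, and the known step contributing 2×(-0.95) V, the unknown satisfies 1·E° = 3×(-0.77) − 2×(-0.95) = -0.410.
E° = -0.410 / 1 = -0.410 V.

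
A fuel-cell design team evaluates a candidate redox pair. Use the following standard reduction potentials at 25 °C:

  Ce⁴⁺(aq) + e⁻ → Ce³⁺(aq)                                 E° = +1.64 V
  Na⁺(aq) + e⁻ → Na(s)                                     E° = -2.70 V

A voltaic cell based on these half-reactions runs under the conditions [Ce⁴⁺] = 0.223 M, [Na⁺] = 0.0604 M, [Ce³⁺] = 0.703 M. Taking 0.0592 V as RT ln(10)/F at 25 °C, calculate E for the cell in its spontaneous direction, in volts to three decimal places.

+4.383 V

Ce⁴⁺/Ce³⁺ is the cathode (higher E°), Na⁺/Na the anode: E°cell = +1.64 − (-2.70) = +4.34 V, n = 1.
Overall: Ce⁴⁺(aq) + Na(s) → Ce³⁺(aq) + Na⁺(aq)
Q = [Ce³⁺]·[Na⁺] / ([Ce⁴⁺]); log Q = -0.720.
E = E° − (0.0592/n) log Q = +4.34 − (0.0592/1)(-0.720) = +4.383 V.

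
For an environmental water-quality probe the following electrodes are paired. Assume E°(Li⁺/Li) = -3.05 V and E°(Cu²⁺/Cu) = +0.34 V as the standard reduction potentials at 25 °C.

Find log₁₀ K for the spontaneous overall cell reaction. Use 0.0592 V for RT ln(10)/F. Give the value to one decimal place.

114.5

Cathode: Cu²⁺/Cu; anode: Li⁺/Li. E°cell = +3.39 V, n = 2.
log K = nE°cell / 0.0592 = (2)(+3.39) / 0.0592 = 114.5.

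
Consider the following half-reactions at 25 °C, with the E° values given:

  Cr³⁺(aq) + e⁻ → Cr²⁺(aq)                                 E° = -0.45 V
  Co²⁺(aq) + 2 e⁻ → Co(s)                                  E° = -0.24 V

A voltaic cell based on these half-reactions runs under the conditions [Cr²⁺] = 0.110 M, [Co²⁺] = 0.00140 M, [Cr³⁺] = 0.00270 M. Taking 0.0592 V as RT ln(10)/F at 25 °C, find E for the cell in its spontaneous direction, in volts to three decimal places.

+0.221 V

Co²⁺/Co is the cathode (higher E°), Cr³⁺/Cr²⁺ the anode: E°cell = -0.24 − (-0.45) = +0.21 V, n = 2.
Overall: Co²⁺(aq) + 2 Cr²⁺(aq) → Co(s) + 2 Cr³⁺(aq)
Q = [Cr³⁺]^2 / ([Co²⁺]·[Cr²⁺]^2); log Q = -0.366.
E = E° − (0.0592/n) log Q = +0.21 − (0.0592/2)(-0.366) = +0.221 V.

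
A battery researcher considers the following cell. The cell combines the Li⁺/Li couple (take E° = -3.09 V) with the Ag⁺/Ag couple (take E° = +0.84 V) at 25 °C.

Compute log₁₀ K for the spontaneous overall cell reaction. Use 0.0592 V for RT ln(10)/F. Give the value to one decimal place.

66.4

Cathode: Ag⁺/Ag; anode: Li⁺/Li. E°cell = +3.93 V, n = 1.
log K = nE°cell / 0.0592 = (1)(+3.93) / 0.0592 = 66.4.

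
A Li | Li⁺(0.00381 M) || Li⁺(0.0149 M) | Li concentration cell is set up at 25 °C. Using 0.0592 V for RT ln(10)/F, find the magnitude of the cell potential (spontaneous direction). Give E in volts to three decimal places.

+0.035 V

For a concentration cell E°cell = 0. The 0.0149 M side is the cathode (reduction is favoured where [Li⁺] is higher).
With n = 1, E = −(0.0592/1) log([Li⁺]ₐₙ/[Li⁺]꜀ₐₜ) = −(0.0592/1) log(0.00381/0.0149) = −(0.0592/1)(-0.592) = +0.035 V.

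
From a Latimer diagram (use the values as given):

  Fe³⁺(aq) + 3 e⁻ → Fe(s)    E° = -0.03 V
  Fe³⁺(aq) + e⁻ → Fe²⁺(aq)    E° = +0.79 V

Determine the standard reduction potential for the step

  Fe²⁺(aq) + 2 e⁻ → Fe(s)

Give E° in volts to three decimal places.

-0.440 V

Sequential free energies add, so n₃E°₃ = n₁E°₁ + n₂E°₂.
With n₃ = 3, and the known step contributing 1×(+0.79) V, the unknown satisfies 2·E° = 3×(-0.03) − 1×(+0.79) = -0.880.
E° = -0.880 / 2 = -0.440 V.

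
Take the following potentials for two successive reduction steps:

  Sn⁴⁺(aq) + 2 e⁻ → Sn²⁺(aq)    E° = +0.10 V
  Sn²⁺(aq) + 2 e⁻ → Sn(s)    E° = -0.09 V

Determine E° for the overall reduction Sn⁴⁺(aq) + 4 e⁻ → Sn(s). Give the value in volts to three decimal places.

+0.005 V

Standard free energies of sequential steps add: ΔG°₃ = ΔG°₁ + ΔG°₂, so n₃E°₃ = n₁E°₁ + n₂E°₂.
E°₃ = (2×+0.10 + 2×-0.09) / 4 = (+0.020) / 4 = +0.005 V.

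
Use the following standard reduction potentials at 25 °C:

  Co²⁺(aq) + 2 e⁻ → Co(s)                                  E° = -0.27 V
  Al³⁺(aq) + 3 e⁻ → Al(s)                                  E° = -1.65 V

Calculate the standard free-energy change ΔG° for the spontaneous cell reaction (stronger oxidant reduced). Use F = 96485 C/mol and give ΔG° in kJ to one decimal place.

Co²⁺/Co (E° = -0.27 V) is the cathode; Al³⁺/Al (E° = -1.65 V) is the anode, so E°cell = +1.38 V.
Balancing electrons gives n = 6 (lcm of 2 and 3).
ΔG° = −nFE° = −(6)(96485)(+1.38) = -798,896 J = -798.9 kJ.

-798.9 kJ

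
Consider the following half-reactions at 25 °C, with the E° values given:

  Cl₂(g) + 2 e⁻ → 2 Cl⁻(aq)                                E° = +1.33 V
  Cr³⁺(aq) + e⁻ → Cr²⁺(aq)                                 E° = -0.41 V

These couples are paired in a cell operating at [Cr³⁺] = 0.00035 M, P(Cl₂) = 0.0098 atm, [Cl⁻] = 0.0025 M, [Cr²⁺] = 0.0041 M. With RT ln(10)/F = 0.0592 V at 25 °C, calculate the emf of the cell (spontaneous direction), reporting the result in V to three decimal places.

Cl₂/Cl⁻ is the cathode (higher E°), Cr³⁺/Cr²⁺ the anode: E°cell = +1.33 − (-0.41) = +1.74 V, n = 2.
Overall: Cl₂(g) + 2 Cr²⁺(aq) → 2 Cl⁻(aq) + 2 Cr³⁺(aq)
Q = [Cl⁻]^2·[Cr³⁺]^2 / (P(Cl₂)·[Cr²⁺]^2); log Q = -5.333.
E = E° − (0.0592/n) log Q = +1.74 − (0.0592/2)(-5.333) = +1.898 V.

+1.898 V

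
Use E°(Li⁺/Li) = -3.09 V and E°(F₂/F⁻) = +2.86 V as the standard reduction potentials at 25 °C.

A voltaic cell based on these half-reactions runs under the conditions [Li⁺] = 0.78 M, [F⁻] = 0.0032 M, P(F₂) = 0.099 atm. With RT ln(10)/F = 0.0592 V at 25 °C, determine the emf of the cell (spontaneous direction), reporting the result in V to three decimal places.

F₂/F⁻ is the cathode (higher E°), Li⁺/Li the anode: E°cell = +2.86 − (-3.09) = +5.95 V, n = 2.
Overall: F₂(g) + 2 Li(s) → 2 F⁻(aq) + 2 Li⁺(aq)
Q = [F⁻]^2·[Li⁺]^2 / (P(F₂)); log Q = -4.201.
E = E° − (0.0592/n) log Q = +5.95 − (0.0592/2)(-4.201) = +6.074 V.

+6.074 V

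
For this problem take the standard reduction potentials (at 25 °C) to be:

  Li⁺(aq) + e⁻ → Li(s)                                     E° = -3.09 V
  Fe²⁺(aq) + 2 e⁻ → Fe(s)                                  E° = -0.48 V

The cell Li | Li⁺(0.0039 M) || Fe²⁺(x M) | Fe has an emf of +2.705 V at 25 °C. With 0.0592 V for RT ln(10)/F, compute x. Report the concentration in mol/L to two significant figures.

Fe²⁺/Fe is the cathode, Li⁺/Li the anode: E°cell = +2.61 V, n = 2.
Overall reaction: Fe²⁺(aq) + 2 Li(s) → Fe(s) + 2 Li⁺(aq); Q = [Li⁺]^2/[Fe²⁺]^1.
From E = E° − (0.0592/n) log Q: log Q = (E° − E)·n/0.0592 = (+2.61 − (+2.705))·2/0.0592 = -3.2095.
So 1·log[Fe²⁺] = 2·log(0.0039) − log Q = -4.8179 − (-3.2095) = -1.6084; [Fe²⁺] = 10^(-1.6084) ≈ 0.025 M.

0.025 M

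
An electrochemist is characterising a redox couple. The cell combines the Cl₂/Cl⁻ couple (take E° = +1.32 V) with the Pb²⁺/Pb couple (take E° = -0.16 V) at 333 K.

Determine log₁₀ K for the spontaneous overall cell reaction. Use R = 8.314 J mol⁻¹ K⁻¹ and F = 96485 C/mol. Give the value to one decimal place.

Cathode: Cl₂/Cl⁻; anode: Pb²⁺/Pb. E°cell = (+1.32) − (-0.16) = +1.48 V, with n = 2.
ΔG° = −nFE° = −RT ln K, so ln K = nFE°/(RT) = (2)(96485)(+1.48) / ((8.314)(333)) = 103.157.
log₁₀ K = 103.157 / ln 10 = 44.8.

44.8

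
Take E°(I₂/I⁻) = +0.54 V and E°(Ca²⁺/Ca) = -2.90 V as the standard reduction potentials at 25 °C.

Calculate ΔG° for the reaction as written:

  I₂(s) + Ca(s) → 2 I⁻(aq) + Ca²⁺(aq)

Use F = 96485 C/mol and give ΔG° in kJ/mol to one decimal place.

-663.8 kJ/mol

As written, I₂/I⁻ is reduced (cathode) and Ca²⁺/Ca is oxidised (anode), so E°cell = (+0.54) − (-2.90) = +3.44 V.
Balancing electrons gives n = 2.
ΔG° = −nFE° = −(2)(96485)(+3.44) = -663,817 J = -663.8 kJ/mol.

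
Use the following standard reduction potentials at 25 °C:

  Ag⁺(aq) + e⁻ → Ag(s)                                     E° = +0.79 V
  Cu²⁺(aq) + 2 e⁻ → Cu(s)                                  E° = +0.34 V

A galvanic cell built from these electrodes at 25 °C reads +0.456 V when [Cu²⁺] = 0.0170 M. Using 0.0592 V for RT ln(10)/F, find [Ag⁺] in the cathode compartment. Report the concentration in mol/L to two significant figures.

0.16 M

Ag⁺/Ag is the cathode, Cu²⁺/Cu the anode: E°cell = +0.45 V, n = 2.
Overall reaction: 2 Ag⁺(aq) + Cu(s) → 2 Ag(s) + Cu²⁺(aq); Q = [Cu²⁺]^1/[Ag⁺]^2.
From E = E° − (0.0592/n) log Q: log Q = (E° − E)·n/0.0592 = (+0.45 − (+0.456))·2/0.0592 = -0.2027.
So 2·log[Ag⁺] = 1·log(0.017) − log Q = -1.7696 − (-0.2027) = -1.5669; log[Ag⁺] = -1.5669 / 2 = -0.7834; [Ag⁺] = 10^(-0.7834) ≈ 0.16 M.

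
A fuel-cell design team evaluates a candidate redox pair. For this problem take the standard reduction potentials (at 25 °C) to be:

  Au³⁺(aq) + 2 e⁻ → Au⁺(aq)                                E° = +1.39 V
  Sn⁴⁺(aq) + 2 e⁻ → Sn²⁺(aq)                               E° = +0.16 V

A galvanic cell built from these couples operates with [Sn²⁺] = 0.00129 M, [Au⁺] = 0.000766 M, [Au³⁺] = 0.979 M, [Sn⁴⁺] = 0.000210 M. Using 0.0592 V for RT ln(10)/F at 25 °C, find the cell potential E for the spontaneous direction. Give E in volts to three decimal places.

Au³⁺/Au⁺ is the cathode (higher E°), Sn⁴⁺/Sn²⁺ the anode: E°cell = +1.39 − (+0.16) = +1.23 V, n = 2.
Overall: Au³⁺(aq) + Sn²⁺(aq) → Au⁺(aq) + Sn⁴⁺(aq)
Q = [Au⁺]·[Sn⁴⁺] / ([Au³⁺]·[Sn²⁺]); log Q = -3.895.
E = E° − (0.0592/n) log Q = +1.23 − (0.0592/2)(-3.895) = +1.345 V.

+1.345 V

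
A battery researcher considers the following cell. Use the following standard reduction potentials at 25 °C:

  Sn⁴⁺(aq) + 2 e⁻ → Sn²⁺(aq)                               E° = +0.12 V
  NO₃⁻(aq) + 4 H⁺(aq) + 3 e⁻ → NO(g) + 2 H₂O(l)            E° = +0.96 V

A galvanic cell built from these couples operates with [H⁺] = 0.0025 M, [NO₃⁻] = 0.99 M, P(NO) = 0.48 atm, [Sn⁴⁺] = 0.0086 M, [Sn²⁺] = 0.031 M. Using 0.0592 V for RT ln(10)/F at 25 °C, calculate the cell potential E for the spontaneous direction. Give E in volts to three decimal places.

+0.657 V

NO₃⁻/NO is the cathode (higher E°), Sn⁴⁺/Sn²⁺ the anode: E°cell = +0.96 − (+0.12) = +0.84 V, n = 6.
Overall: 2 NO₃⁻(aq) + 8 H⁺(aq) + 3 Sn²⁺(aq) → 2 NO(g) + 4 H₂O(l) + 3 Sn⁴⁺(aq)
Q = P(NO)^2·[Sn⁴⁺]^3 / ([NO₃⁻]^2·[H⁺]^8·[Sn²⁺]^3); log Q = 18.517.
E = E° − (0.0592/n) log Q = +0.84 − (0.0592/6)(18.517) = +0.657 V.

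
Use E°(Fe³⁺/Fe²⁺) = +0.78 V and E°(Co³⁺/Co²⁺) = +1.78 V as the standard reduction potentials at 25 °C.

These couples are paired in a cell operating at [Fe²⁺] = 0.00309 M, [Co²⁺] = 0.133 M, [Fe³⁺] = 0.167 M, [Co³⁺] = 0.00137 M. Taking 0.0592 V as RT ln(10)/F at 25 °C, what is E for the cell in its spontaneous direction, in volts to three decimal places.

Co³⁺/Co²⁺ is the cathode (higher E°), Fe³⁺/Fe²⁺ the anode: E°cell = +1.78 − (+0.78) = +1.00 V, n = 1.
Overall: Co³⁺(aq) + Fe²⁺(aq) → Co²⁺(aq) + Fe³⁺(aq)
Q = [Co²⁺]·[Fe³⁺] / ([Co³⁺]·[Fe²⁺]); log Q = 3.720.
E = E° − (0.0592/n) log Q = +1.00 − (0.0592/1)(3.720) = +0.780 V.

+0.780 V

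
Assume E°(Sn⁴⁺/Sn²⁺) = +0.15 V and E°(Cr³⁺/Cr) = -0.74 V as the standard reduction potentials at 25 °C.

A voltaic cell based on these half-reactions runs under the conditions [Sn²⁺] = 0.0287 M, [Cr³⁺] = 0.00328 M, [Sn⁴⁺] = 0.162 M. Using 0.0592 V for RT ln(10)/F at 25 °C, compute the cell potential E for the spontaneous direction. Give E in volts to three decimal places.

Sn⁴⁺/Sn²⁺ is the cathode (higher E°), Cr³⁺/Cr the anode: E°cell = +0.15 − (-0.74) = +0.89 V, n = 6.
Overall: 3 Sn⁴⁺(aq) + 2 Cr(s) → 3 Sn²⁺(aq) + 2 Cr³⁺(aq)
Q = [Sn²⁺]^3·[Cr³⁺]^2 / ([Sn⁴⁺]^3); log Q = -7.223.
E = E° − (0.0592/n) log Q = +0.89 − (0.0592/6)(-7.223) = +0.961 V.

+0.961 V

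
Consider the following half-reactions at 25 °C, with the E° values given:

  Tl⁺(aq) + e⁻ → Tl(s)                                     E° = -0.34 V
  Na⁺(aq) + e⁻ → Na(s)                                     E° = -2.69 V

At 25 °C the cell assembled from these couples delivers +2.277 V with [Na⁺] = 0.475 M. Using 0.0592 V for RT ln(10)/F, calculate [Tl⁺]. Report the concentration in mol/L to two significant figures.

0.028 M

Tl⁺/Tl is the cathode, Na⁺/Na the anode: E°cell = +2.35 V, n = 1.
Overall reaction: Tl⁺(aq) + Na(s) → Tl(s) + Na⁺(aq); Q = [Na⁺]^1/[Tl⁺]^1.
From E = E° − (0.0592/n) log Q: log Q = (E° − E)·n/0.0592 = (+2.35 − (+2.277))·1/0.0592 = 1.2331.
So 1·log[Tl⁺] = 1·log(0.475) − log Q = -0.3233 − (1.2331) = -1.5564; [Tl⁺] = 10^(-1.5564) ≈ 0.028 M.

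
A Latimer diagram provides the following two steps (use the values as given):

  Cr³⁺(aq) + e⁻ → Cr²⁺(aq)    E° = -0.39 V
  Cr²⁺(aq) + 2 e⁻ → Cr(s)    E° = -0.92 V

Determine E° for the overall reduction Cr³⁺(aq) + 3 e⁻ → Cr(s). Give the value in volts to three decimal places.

-0.743 V

Standard free energies of sequential steps add: ΔG°₃ = ΔG°₁ + ΔG°₂, so n₃E°₃ = n₁E°₁ + n₂E°₂.
E°₃ = (1×-0.39 + 2×-0.92) / 3 = (-2.230) / 3 = -0.743 V.
Simply averaging or adding the two E° values would be wrong; the electron-weighted sum is required.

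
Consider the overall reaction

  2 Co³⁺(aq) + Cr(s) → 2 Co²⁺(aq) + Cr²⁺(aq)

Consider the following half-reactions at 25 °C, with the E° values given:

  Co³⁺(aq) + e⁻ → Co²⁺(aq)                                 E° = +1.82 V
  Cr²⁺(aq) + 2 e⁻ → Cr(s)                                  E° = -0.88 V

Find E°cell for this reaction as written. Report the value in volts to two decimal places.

+2.70 V

The Co³⁺/Co²⁺ couple has the higher reduction potential, so it is the cathode; Cr²⁺/Cr is oxidised at the anode.
E°cell = E°(cathode) − E°(anode) = (+1.82) − (-0.88) = +2.70 V.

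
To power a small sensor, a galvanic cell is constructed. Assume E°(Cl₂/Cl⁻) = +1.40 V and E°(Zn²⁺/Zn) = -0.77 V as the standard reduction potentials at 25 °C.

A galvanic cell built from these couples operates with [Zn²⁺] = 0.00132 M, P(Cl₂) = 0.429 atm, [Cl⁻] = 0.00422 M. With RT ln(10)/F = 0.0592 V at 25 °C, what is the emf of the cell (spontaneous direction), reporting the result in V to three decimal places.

Cl₂/Cl⁻ is the cathode (higher E°), Zn²⁺/Zn the anode: E°cell = +1.40 − (-0.77) = +2.17 V, n = 2.
Overall: Cl₂(g) + Zn(s) → 2 Cl⁻(aq) + Zn²⁺(aq)
Q = [Cl⁻]^2·[Zn²⁺] / (P(Cl₂)); log Q = -7.261.
E = E° − (0.0592/n) log Q = +2.17 − (0.0592/2)(-7.261) = +2.385 V.

+2.385 V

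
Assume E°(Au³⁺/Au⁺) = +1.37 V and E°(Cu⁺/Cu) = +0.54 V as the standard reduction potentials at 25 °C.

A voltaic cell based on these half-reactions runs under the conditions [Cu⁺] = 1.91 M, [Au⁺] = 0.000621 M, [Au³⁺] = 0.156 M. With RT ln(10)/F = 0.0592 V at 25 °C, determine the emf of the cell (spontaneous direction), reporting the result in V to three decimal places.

+0.884 V

Au³⁺/Au⁺ is the cathode (higher E°), Cu⁺/Cu the anode: E°cell = +1.37 − (+0.54) = +0.83 V, n = 2.
Overall: Au³⁺(aq) + 2 Cu(s) → Au⁺(aq) + 2 Cu⁺(aq)
Q = [Au⁺]·[Cu⁺]^2 / ([Au³⁺]); log Q = -1.838.
E = E° − (0.0592/n) log Q = +0.83 − (0.0592/2)(-1.838) = +0.884 V.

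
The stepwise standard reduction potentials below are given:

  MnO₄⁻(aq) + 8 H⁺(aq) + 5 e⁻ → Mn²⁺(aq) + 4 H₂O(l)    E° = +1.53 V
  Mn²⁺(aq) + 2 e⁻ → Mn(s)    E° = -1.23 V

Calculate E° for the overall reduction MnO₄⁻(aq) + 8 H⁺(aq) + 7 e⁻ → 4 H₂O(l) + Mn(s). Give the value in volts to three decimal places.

Adding the free-energy changes (−nFE°) of the two steps gives −n₃FE°₃ = −n₁FE°₁ − n₂FE°₂.
E°₃ = (5×+1.53 + 2×-1.23) / 7 = (+5.190) / 7 = +0.741 V.

+0.741 V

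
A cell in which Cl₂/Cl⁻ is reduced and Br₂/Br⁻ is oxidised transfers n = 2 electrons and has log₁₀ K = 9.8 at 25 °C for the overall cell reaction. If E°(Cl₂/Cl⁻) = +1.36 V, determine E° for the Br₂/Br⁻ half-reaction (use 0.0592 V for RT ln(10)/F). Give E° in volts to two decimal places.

+1.07 V

E°cell = (0.0592/n)·log K = (0.0592/2)(9.8) = +0.290 V.
Since Cl₂/Cl⁻ is the cathode and Br₂/Br⁻ the anode, E°cell = E°(Cl₂/Cl⁻) − E°(Br₂/Br⁻).
So E°(Br₂/Br⁻) = E°(Cl₂/Cl⁻) − E°cell = (+1.36) − (+0.290) = +1.07 V.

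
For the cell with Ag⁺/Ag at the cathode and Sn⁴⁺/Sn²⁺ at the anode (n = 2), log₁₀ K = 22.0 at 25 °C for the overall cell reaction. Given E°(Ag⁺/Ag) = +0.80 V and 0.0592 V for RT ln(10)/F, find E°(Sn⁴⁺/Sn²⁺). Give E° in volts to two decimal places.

E°cell = (0.0592/n)·log K = (0.0592/2)(22.0) = +0.651 V.
Since Ag⁺/Ag is the cathode and Sn⁴⁺/Sn²⁺ the anode, E°cell = E°(Ag⁺/Ag) − E°(Sn⁴⁺/Sn²⁺).
So E°(Sn⁴⁺/Sn²⁺) = E°(Ag⁺/Ag) − E°cell = (+0.80) − (+0.651) = +0.15 V.

+0.15 V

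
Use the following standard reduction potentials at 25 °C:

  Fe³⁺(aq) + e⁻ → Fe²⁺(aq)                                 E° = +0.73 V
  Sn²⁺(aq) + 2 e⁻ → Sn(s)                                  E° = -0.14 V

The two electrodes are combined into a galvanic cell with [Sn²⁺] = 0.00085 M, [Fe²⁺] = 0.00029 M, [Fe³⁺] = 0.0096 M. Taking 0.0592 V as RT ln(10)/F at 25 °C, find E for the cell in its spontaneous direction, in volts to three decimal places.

+1.051 V

Fe³⁺/Fe²⁺ is the cathode (higher E°), Sn²⁺/Sn the anode: E°cell = +0.73 − (-0.14) = +0.87 V, n = 2.
Overall: 2 Fe³⁺(aq) + Sn(s) → 2 Fe²⁺(aq) + Sn²⁺(aq)
Q = [Fe²⁺]^2·[Sn²⁺] / ([Fe³⁺]^2); log Q = -6.110.
E = E° − (0.0592/n) log Q = +0.87 − (0.0592/2)(-6.110) = +1.051 V.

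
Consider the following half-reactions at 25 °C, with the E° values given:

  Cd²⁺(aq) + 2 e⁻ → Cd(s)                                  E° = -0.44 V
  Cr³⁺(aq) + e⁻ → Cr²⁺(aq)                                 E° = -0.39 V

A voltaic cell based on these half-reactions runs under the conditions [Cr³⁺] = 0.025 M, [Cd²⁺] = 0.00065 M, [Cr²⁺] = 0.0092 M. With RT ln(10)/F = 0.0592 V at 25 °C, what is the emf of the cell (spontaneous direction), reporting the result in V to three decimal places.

+0.170 V

Cr³⁺/Cr²⁺ is the cathode (higher E°), Cd²⁺/Cd the anode: E°cell = -0.39 − (-0.44) = +0.05 V, n = 2.
Overall: 2 Cr³⁺(aq) + Cd(s) → 2 Cr²⁺(aq) + Cd²⁺(aq)
Q = [Cr²⁺]^2·[Cd²⁺] / ([Cr³⁺]^2); log Q = -4.055.
E = E° − (0.0592/n) log Q = +0.05 − (0.0592/2)(-4.055) = +0.170 V.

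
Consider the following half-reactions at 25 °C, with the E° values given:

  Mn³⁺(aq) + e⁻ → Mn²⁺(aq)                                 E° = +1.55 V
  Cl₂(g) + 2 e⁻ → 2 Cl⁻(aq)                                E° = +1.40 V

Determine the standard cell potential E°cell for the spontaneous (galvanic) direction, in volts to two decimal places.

+0.15 V

The Mn³⁺/Mn²⁺ couple has the higher reduction potential, so it is the cathode; Cl₂/Cl⁻ is oxidised at the anode.
E°cell = E°(cathode) − E°(anode) = (+1.55) − (+1.40) = +0.15 V.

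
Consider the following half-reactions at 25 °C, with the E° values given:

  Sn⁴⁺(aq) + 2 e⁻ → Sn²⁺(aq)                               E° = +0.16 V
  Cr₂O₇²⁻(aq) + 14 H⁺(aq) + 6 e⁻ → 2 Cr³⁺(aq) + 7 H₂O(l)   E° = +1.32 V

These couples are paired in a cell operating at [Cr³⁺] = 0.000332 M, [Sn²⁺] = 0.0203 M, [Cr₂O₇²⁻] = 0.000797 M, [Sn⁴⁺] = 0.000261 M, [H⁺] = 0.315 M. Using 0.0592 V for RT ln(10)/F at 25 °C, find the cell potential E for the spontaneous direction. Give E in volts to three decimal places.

+1.185 V

Cr₂O₇²⁻/Cr³⁺ is the cathode (higher E°), Sn⁴⁺/Sn²⁺ the anode: E°cell = +1.32 − (+0.16) = +1.16 V, n = 6.
Overall: Cr₂O₇²⁻(aq) + 14 H⁺(aq) + 3 Sn²⁺(aq) → 2 Cr³⁺(aq) + 7 H₂O(l) + 3 Sn⁴⁺(aq)
Q = [Cr³⁺]^2·[Sn⁴⁺]^3 / ([Cr₂O₇²⁻]·[H⁺]^14·[Sn²⁺]^3); log Q = -2.508.
E = E° − (0.0592/n) log Q = +1.16 − (0.0592/6)(-2.508) = +1.185 V.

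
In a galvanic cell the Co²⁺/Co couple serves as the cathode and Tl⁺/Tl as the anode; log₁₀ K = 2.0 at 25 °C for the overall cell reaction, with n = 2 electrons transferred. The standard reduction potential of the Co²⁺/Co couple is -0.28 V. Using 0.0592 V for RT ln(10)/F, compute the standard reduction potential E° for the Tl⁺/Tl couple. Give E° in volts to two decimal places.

E°cell = (0.0592/n)·log K = (0.0592/2)(2.0) = +0.059 V.
Since Co²⁺/Co is the cathode and Tl⁺/Tl the anode, E°cell = E°(Co²⁺/Co) − E°(Tl⁺/Tl).
So E°(Tl⁺/Tl) = E°(Co²⁺/Co) − E°cell = (-0.28) − (+0.059) = -0.34 V.

-0.34 V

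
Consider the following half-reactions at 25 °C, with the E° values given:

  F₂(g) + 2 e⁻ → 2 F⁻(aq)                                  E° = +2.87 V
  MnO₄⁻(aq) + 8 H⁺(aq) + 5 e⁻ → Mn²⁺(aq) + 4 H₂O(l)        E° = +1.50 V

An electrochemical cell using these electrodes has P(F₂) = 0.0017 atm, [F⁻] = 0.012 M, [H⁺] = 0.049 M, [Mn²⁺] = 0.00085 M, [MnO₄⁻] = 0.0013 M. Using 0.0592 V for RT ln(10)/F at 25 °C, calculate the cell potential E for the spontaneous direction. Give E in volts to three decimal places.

+1.524 V

F₂/F⁻ is the cathode (higher E°), MnO₄⁻/Mn²⁺ the anode: E°cell = +2.87 − (+1.50) = +1.37 V, n = 10.
Overall: 5 F₂(g) + 2 Mn²⁺(aq) + 8 H₂O(l) → 10 F⁻(aq) + 2 MnO₄⁻(aq) + 16 H⁺(aq)
Q = [F⁻]^10·[MnO₄⁻]^2·[H⁺]^16 / (P(F₂)^5·[Mn²⁺]^2); log Q = -25.948.
E = E° − (0.0592/n) log Q = +1.37 − (0.0592/10)(-25.948) = +1.524 V.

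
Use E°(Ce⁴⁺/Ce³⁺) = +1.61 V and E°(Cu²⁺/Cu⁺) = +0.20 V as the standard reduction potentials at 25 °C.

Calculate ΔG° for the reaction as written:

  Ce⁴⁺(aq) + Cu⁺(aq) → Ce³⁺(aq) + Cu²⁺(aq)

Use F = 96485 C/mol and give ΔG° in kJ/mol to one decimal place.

As written, Ce⁴⁺/Ce³⁺ is reduced (cathode) and Cu²⁺/Cu⁺ is oxidised (anode), so E°cell = (+1.61) − (+0.20) = +1.41 V.
Balancing electrons gives n = 1.
ΔG° = −nFE° = −(1)(96485)(+1.41) = -136,044 J = -136.0 kJ/mol.

-136.0 kJ/mol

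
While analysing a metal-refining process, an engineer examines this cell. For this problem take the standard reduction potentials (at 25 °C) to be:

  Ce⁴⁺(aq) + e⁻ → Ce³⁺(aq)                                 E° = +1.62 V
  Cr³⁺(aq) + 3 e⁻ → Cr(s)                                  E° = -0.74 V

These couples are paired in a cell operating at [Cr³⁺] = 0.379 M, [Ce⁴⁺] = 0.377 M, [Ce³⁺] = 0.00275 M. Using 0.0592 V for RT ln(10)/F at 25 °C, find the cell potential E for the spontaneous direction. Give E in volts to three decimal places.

+2.495 V

Ce⁴⁺/Ce³⁺ is the cathode (higher E°), Cr³⁺/Cr the anode: E°cell = +1.62 − (-0.74) = +2.36 V, n = 3.
Overall: 3 Ce⁴⁺(aq) + Cr(s) → 3 Ce³⁺(aq) + Cr³⁺(aq)
Q = [Ce³⁺]^3·[Cr³⁺] / ([Ce⁴⁺]^3); log Q = -6.832.
E = E° − (0.0592/n) log Q = +2.36 − (0.0592/3)(-6.832) = +2.495 V.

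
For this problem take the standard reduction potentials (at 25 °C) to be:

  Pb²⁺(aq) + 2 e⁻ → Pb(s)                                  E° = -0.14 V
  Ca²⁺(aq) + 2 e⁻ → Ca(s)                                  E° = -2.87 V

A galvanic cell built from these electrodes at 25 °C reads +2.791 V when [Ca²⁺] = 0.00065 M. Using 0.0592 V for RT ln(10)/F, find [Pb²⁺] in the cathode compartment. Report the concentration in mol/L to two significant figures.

0.075 M

Pb²⁺/Pb is the cathode, Ca²⁺/Ca the anode: E°cell = +2.73 V, n = 2.
Overall reaction: Pb²⁺(aq) + Ca(s) → Pb(s) + Ca²⁺(aq); Q = [Ca²⁺]^1/[Pb²⁺]^1.
From E = E° − (0.0592/n) log Q: log Q = (E° − E)·n/0.0592 = (+2.73 − (+2.791))·2/0.0592 = -2.0608.
So 1·log[Pb²⁺] = 1·log(0.00065) − log Q = -3.1871 − (-2.0608) = -1.1263; [Pb²⁺] = 10^(-1.1263) ≈ 0.075 M.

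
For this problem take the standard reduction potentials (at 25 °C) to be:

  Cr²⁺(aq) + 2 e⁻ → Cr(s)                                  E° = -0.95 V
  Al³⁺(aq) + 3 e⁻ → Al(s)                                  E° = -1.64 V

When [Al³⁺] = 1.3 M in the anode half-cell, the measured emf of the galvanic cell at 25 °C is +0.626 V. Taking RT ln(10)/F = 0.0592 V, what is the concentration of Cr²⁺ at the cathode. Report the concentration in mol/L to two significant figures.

Cr²⁺/Cr is the cathode, Al³⁺/Al the anode: E°cell = +0.69 V, n = 6.
Overall reaction: 3 Cr²⁺(aq) + 2 Al(s) → 3 Cr(s) + 2 Al³⁺(aq); Q = [Al³⁺]^2/[Cr²⁺]^3.
From E = E° − (0.0592/n) log Q: log Q = (E° − E)·n/0.0592 = (+0.69 − (+0.626))·6/0.0592 = 6.4865.
So 3·log[Cr²⁺] = 2·log(1.3) − log Q = 0.2279 − (6.4865) = -6.2586; log[Cr²⁺] = -6.2586 / 3 = -2.0862; [Cr²⁺] = 10^(-2.0862) ≈ 0.0082 M.

0.0082 M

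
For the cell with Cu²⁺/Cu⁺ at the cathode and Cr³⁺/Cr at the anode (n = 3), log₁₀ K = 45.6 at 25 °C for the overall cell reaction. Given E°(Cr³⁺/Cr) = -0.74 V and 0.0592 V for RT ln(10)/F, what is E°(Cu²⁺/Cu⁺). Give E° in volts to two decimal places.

E°cell = (0.0592/n)·log K = (0.0592/3)(45.6) = +0.900 V.
Since Cu²⁺/Cu⁺ is the cathode and Cr³⁺/Cr the anode, E°cell = E°(Cu²⁺/Cu⁺) − E°(Cr³⁺/Cr).
So E°(Cu²⁺/Cu⁺) = E°cell + E°(Cr³⁺/Cr) = +0.900 + (-0.74) = +0.16 V.

+0.16 V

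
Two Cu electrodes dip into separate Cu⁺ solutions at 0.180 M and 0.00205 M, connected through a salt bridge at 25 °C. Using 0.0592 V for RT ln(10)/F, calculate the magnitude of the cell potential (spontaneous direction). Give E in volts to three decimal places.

For a concentration cell E°cell = 0. The 0.180 M side is the cathode (reduction is favoured where [Cu⁺] is higher).
With n = 1, E = −(0.0592/1) log([Cu⁺]ₐₙ/[Cu⁺]꜀ₐₜ) = −(0.0592/1) log(0.00205/0.18) = −(0.0592/1)(-1.944) = +0.115 V.

+0.115 V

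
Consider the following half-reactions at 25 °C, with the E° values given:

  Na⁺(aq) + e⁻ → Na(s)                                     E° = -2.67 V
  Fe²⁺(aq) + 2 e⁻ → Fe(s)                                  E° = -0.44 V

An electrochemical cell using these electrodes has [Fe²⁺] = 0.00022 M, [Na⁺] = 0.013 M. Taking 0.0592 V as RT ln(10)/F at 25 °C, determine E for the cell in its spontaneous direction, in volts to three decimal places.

Fe²⁺/Fe is the cathode (higher E°), Na⁺/Na the anode: E°cell = -0.44 − (-2.67) = +2.23 V, n = 2.
Overall: Fe²⁺(aq) + 2 Na(s) → Fe(s) + 2 Na⁺(aq)
Q = [Na⁺]^2 / ([Fe²⁺]); log Q = -0.115.
E = E° − (0.0592/n) log Q = +2.23 − (0.0592/2)(-0.115) = +2.233 V.

+2.233 V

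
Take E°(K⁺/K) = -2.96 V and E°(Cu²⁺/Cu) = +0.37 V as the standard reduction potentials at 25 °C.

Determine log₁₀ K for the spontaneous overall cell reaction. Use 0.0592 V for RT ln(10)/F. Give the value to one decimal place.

Cathode: Cu²⁺/Cu; anode: K⁺/K. E°cell = +3.33 V, n = 2.
log K = nE°cell / 0.0592 = (2)(+3.33) / 0.0592 = 112.5.

112.5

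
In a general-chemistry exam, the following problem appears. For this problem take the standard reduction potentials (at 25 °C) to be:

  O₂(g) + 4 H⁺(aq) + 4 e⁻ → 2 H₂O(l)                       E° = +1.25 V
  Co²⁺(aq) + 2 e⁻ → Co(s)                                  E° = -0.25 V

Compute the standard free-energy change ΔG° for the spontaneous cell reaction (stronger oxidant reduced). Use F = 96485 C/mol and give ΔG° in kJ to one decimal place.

-578.9 kJ

O₂/H₂O (E° = +1.25 V) is the cathode; Co²⁺/Co (E° = -0.25 V) is the anode, so E°cell = +1.50 V.
Balancing electrons gives n = 4 (lcm of 4 and 2).
ΔG° = −nFE° = −(4)(96485)(+1.50) = -578,910 J = -578.9 kJ.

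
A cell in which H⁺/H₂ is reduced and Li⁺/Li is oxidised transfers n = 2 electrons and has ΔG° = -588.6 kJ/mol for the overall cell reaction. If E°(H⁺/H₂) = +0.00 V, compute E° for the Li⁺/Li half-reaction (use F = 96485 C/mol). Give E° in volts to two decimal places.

E°cell = −ΔG°/(nF) = −(-588.6×10³)/((2)(96485)) = +3.050 V.
Since H⁺/H₂ is the cathode and Li⁺/Li the anode, E°cell = E°(H⁺/H₂) − E°(Li⁺/Li).
So E°(Li⁺/Li) = E°(H⁺/H₂) − E°cell = (+0.00) − (+3.050) = -3.05 V.

-3.05 V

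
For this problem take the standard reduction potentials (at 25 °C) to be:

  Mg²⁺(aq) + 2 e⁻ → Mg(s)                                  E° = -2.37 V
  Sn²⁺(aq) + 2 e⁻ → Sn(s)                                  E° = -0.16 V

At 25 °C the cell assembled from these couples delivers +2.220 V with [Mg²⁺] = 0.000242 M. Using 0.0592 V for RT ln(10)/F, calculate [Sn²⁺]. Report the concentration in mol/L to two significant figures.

Sn²⁺/Sn is the cathode, Mg²⁺/Mg the anode: E°cell = +2.21 V, n = 2.
Overall reaction: Sn²⁺(aq) + Mg(s) → Sn(s) + Mg²⁺(aq); Q = [Mg²⁺]^1/[Sn²⁺]^1.
From E = E° − (0.0592/n) log Q: log Q = (E° − E)·n/0.0592 = (+2.21 − (+2.220))·2/0.0592 = -0.3378.
So 1·log[Sn²⁺] = 1·log(0.000242) − log Q = -3.6162 − (-0.3378) = -3.2784; [Sn²⁺] = 10^(-3.2784) ≈ 0.00053 M.

0.00053 M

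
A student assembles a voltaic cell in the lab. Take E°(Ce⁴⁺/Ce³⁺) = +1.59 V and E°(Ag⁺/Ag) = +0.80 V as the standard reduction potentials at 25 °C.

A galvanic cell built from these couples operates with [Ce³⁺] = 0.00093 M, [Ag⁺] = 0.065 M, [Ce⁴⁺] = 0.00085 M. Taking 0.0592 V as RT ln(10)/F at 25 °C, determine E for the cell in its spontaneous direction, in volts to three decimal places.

+0.858 V

Ce⁴⁺/Ce³⁺ is the cathode (higher E°), Ag⁺/Ag the anode: E°cell = +1.59 − (+0.80) = +0.79 V, n = 1.
Overall: Ce⁴⁺(aq) + Ag(s) → Ce³⁺(aq) + Ag⁺(aq)
Q = [Ce³⁺]·[Ag⁺] / ([Ce⁴⁺]); log Q = -1.148.
E = E° − (0.0592/n) log Q = +0.79 − (0.0592/1)(-1.148) = +0.858 V.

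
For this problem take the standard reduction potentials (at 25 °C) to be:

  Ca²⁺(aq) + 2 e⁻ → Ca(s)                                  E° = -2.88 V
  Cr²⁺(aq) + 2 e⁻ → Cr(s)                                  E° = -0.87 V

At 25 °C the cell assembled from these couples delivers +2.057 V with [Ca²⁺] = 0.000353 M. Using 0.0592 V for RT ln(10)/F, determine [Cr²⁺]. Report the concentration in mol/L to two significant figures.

0.014 M

Cr²⁺/Cr is the cathode, Ca²⁺/Ca the anode: E°cell = +2.01 V, n = 2.
Overall reaction: Cr²⁺(aq) + Ca(s) → Cr(s) + Ca²⁺(aq); Q = [Ca²⁺]^1/[Cr²⁺]^1.
From E = E° − (0.0592/n) log Q: log Q = (E° − E)·n/0.0592 = (+2.01 − (+2.057))·2/0.0592 = -1.5878.
So 1·log[Cr²⁺] = 1·log(0.000353) − log Q = -3.4522 − (-1.5878) = -1.8644; [Cr²⁺] = 10^(-1.8644) ≈ 0.014 M.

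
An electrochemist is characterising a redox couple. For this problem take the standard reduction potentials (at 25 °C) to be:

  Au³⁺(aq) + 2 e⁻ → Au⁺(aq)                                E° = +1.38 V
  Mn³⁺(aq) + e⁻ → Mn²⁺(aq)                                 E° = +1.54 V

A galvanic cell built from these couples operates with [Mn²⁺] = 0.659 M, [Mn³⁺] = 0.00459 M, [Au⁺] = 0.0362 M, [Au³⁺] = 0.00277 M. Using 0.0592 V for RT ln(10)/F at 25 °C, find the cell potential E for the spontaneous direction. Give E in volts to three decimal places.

Mn³⁺/Mn²⁺ is the cathode (higher E°), Au³⁺/Au⁺ the anode: E°cell = +1.54 − (+1.38) = +0.16 V, n = 2.
Overall: 2 Mn³⁺(aq) + Au⁺(aq) → 2 Mn²⁺(aq) + Au³⁺(aq)
Q = [Mn²⁺]^2·[Au³⁺] / ([Mn³⁺]^2·[Au⁺]); log Q = 3.198.
E = E° − (0.0592/n) log Q = +0.16 − (0.0592/2)(3.198) = +0.065 V.

+0.065 V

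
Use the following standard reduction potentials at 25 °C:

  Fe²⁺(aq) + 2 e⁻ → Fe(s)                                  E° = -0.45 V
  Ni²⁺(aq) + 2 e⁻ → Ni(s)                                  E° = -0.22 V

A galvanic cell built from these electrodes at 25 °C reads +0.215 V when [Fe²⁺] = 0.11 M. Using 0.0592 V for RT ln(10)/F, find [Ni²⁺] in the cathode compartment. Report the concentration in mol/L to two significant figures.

0.034 M

Ni²⁺/Ni is the cathode, Fe²⁺/Fe the anode: E°cell = +0.23 V, n = 2.
Overall reaction: Ni²⁺(aq) + Fe(s) → Ni(s) + Fe²⁺(aq); Q = [Fe²⁺]^1/[Ni²⁺]^1.
From E = E° − (0.0592/n) log Q: log Q = (E° − E)·n/0.0592 = (+0.23 − (+0.215))·2/0.0592 = 0.5068.
So 1·log[Ni²⁺] = 1·log(0.11) − log Q = -0.9586 − (0.5068) = -1.4654; [Ni²⁺] = 10^(-1.4654) ≈ 0.034 M.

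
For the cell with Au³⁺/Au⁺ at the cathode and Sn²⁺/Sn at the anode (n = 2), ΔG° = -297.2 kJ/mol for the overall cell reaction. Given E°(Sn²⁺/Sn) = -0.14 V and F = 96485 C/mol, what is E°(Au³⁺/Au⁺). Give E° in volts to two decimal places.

+1.40 V

E°cell = −ΔG°/(nF) = −(-297.2×10³)/((2)(96485)) = +1.540 V.
Since Au³⁺/Au⁺ is the cathode and Sn²⁺/Sn the anode, E°cell = E°(Au³⁺/Au⁺) − E°(Sn²⁺/Sn).
So E°(Au³⁺/Au⁺) = E°cell + E°(Sn²⁺/Sn) = +1.540 + (-0.14) = +1.40 V.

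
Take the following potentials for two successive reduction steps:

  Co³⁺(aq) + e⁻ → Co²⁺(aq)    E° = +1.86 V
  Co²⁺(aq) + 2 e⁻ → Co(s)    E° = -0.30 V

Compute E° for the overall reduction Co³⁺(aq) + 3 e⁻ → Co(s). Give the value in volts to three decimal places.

Since ΔG° = −nFE° is additive over sequential reductions, n₃E°₃ = n₁E°₁ + n₂E°₂.
E°₃ = (1×+1.86 + 2×-0.30) / 3 = (+1.260) / 3 = +0.420 V.
Simply averaging or adding the two E° values would be wrong; the electron-weighted sum is required.

+0.420 V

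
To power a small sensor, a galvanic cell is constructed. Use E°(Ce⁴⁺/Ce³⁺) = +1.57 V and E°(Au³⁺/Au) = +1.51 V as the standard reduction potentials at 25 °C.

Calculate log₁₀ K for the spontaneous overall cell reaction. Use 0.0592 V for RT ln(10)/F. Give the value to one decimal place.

Cathode: Ce⁴⁺/Ce³⁺; anode: Au³⁺/Au. E°cell = +0.06 V, n = 3.
log K = nE°cell / 0.0592 = (3)(+0.06) / 0.0592 = 3.0.

3.0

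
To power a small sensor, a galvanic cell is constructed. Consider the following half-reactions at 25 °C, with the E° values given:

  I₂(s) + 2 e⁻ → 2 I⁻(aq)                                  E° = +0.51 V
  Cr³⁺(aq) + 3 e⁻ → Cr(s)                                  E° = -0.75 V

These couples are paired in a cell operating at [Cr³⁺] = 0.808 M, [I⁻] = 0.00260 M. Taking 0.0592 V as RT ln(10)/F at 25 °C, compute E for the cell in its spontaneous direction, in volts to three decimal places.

+1.415 V

I₂/I⁻ is the cathode (higher E°), Cr³⁺/Cr the anode: E°cell = +0.51 − (-0.75) = +1.26 V, n = 6.
Overall: 3 I₂(s) + 2 Cr(s) → 6 I⁻(aq) + 2 Cr³⁺(aq)
Q = [I⁻]^6·[Cr³⁺]^2; log Q = -15.695.
E = E° − (0.0592/n) log Q = +1.26 − (0.0592/6)(-15.695) = +1.415 V.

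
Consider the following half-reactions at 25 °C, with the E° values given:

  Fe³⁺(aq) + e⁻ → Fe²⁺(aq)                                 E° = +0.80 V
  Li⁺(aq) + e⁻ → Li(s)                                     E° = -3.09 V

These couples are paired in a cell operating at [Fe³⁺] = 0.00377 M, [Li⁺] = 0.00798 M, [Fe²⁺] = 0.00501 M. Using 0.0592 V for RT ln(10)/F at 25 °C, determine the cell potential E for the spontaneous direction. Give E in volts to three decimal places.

Fe³⁺/Fe²⁺ is the cathode (higher E°), Li⁺/Li the anode: E°cell = +0.80 − (-3.09) = +3.89 V, n = 1.
Overall: Fe³⁺(aq) + Li(s) → Fe²⁺(aq) + Li⁺(aq)
Q = [Fe²⁺]·[Li⁺] / ([Fe³⁺]); log Q = -1.975.
E = E° − (0.0592/n) log Q = +3.89 − (0.0592/1)(-1.975) = +4.007 V.

+4.007 V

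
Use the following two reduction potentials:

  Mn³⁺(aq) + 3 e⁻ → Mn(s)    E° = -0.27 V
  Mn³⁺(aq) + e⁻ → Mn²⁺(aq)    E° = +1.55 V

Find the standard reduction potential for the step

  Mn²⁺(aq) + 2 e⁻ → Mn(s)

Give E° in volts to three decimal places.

-1.180 V

Sequential free energies add, so n₃E°₃ = n₁E°₁ + n₂E°₂.
With n₃ = 3, and the known step contributing 1×(+1.55) V, the unknown satisfies 2·E° = 3×(-0.27) − 1×(+1.55) = -2.360.
E° = -2.360 / 2 = -1.180 V.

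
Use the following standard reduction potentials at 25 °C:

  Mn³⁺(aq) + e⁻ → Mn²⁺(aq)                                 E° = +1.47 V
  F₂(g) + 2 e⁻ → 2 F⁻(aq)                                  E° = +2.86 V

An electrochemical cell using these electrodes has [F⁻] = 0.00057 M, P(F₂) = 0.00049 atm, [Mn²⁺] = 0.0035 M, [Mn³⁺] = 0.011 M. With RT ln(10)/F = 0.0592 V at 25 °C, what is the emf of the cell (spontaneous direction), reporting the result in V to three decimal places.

F₂/F⁻ is the cathode (higher E°), Mn³⁺/Mn²⁺ the anode: E°cell = +2.86 − (+1.47) = +1.39 V, n = 2.
Overall: F₂(g) + 2 Mn²⁺(aq) → 2 F⁻(aq) + 2 Mn³⁺(aq)
Q = [F⁻]^2·[Mn³⁺]^2 / (P(F₂)·[Mn²⁺]^2); log Q = -2.184.
E = E° − (0.0592/n) log Q = +1.39 − (0.0592/2)(-2.184) = +1.455 V.

+1.455 V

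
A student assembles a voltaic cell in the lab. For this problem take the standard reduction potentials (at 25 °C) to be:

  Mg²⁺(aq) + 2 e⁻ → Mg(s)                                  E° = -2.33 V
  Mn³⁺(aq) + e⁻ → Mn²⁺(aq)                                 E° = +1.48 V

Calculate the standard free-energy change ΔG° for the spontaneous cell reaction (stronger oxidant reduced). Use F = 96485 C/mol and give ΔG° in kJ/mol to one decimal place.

Mn³⁺/Mn²⁺ (E° = +1.48 V) is the cathode; Mg²⁺/Mg (E° = -2.33 V) is the anode, so E°cell = +3.81 V.
Balancing electrons gives n = 2 (lcm of 1 and 2).
ΔG° = −nFE° = −(2)(96485)(+3.81) = -735,216 J = -735.2 kJ/mol.

-735.2 kJ/mol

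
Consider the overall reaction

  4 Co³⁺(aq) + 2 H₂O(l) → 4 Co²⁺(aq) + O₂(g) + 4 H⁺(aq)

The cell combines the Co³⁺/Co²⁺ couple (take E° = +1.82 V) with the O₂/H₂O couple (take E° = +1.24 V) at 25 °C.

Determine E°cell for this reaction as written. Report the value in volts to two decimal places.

The Co³⁺/Co²⁺ couple has the higher reduction potential, so it is the cathode; O₂/H₂O is oxidised at the anode.
E°cell = E°(cathode) − E°(anode) = (+1.82) − (+1.24) = +0.58 V.

+0.58 V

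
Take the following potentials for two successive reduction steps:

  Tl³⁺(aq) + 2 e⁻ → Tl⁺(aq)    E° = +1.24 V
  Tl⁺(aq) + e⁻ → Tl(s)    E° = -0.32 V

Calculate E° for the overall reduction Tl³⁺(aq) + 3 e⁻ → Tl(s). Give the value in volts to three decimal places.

Since ΔG° = −nFE° is additive over sequential reductions, n₃E°₃ = n₁E°₁ + n₂E°₂.
E°₃ = (2×+1.24 + 1×-0.32) / 3 = (+2.160) / 3 = +0.720 V.
Simply averaging or adding the two E° values would be wrong; the electron-weighted sum is required.

+0.720 V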